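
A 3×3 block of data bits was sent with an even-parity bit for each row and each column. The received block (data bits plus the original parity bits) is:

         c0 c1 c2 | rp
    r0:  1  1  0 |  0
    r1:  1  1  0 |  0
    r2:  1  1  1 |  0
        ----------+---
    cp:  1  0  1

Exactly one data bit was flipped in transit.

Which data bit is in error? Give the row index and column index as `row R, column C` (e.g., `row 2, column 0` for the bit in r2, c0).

Recompute each row's even parity and compare to rp:
  r0: data parity 0, sent rp 0 → ok
  r1: data parity 0, sent rp 0 → ok
  r2: data parity 1, sent rp 0 → mismatch
Recompute each column's even parity and compare to cp:
  c0: data parity 1, sent cp 1 → ok
  c1: data parity 1, sent cp 0 → mismatch
  c2: data parity 1, sent cp 1 → ok
Exactly one row (r2) and one column (c1) fail → the flipped bit is at their intersection.

row 2, column 1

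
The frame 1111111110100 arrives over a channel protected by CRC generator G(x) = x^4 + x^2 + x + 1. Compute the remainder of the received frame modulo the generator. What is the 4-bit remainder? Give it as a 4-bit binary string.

0000

Modulo-2 division of 1111111110100 by 10111:
  pos 0: 11111 XOR 10111 = 01000
  pos 1: 10001 XOR 10111 = 00110
  pos 3: 11011 XOR 10111 = 01100
  pos 4: 11001 XOR 10111 = 01110
  pos 5: 11100 XOR 10111 = 01011
  pos 6: 10111 XOR 10111 = 00000
Remainder = 0000 (zero — the frame passes the CRC check).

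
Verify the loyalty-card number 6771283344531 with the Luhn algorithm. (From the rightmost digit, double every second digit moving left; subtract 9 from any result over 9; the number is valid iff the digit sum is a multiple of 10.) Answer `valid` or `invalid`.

From the right, keep odd positions and double even positions (subtract 9 from any doubled value over 9):
  doubled (positions 2,4,...): 6 8 6 7 2 5 → sum 34
  kept (positions 1,3,...): 1 5 4 3 2 7 6 → sum 28
Total = 62.
62 mod 10 = 2, so the number is invalid.

invalid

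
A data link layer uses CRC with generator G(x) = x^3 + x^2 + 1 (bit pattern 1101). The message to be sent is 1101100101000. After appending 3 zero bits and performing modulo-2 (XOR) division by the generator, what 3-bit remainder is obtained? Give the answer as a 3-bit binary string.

011

Append 3 zeros: 1101100101000000. Divide by 1101 (XOR where the leading bit is 1):
  pos 0: 1101 XOR 1101 = 0000
  pos 4: 1001 XOR 1101 = 0100
  pos 5: 1000 XOR 1101 = 0101
  pos 6: 1011 XOR 1101 = 0110
  pos 7: 1100 XOR 1101 = 0001
  pos 10: 1000 XOR 1101 = 0101
  pos 11: 1010 XOR 1101 = 0111
  pos 12: 1110 XOR 1101 = 0011
Remainder (last 3 bits) = 011. This is the CRC / FCS.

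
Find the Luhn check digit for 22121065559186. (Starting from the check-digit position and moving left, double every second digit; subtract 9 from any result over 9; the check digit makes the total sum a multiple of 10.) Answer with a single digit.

3

Partial digits right→left: 6 8 1 9 5 5 5 6 0 1 2 1 2 2
Double every second digit counting from the check-digit position (so the 1st, 3rd, 5th, ... of the partial from the right).
  doubled (with −9 where >9): 3 2 1 1 0 4 4 → sum 15
  kept as-is: 8 9 5 6 1 1 2 → sum 32
Total = 15 + 32 = 47.
Check digit = (10 − (47 mod 10)) mod 10 = 3.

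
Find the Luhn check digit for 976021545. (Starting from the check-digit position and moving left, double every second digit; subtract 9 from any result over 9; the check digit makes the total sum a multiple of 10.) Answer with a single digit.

0

Partial digits right→left: 5 4 5 1 2 0 6 7 9
Double every second digit counting from the check-digit position (so the 1st, 3rd, 5th, ... of the partial from the right).
  doubled (with −9 where >9): 1 1 4 3 9 → sum 18
  kept as-is: 4 1 0 7 → sum 12
Total = 18 + 12 = 30.
Check digit = (10 − (30 mod 10)) mod 10 = 0.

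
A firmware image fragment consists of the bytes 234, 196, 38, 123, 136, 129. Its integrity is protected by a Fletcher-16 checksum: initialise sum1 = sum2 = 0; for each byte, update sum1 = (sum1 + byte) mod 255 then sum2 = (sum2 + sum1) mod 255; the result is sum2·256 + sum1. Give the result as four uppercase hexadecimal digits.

Running sums (mod 255):
  after byte 0 (234): sum1=234, sum2=234
  after byte 1 (196): sum1=175, sum2=154
  after byte 2 (38): sum1=213, sum2=112
  after byte 3 (123): sum1=81, sum2=193
  after byte 4 (136): sum1=217, sum2=155
  after byte 5 (129): sum1=91, sum2=246
Checksum = sum2·256 + sum1 = 246·256 + 91 = 63067 = 0xF65B.

F65B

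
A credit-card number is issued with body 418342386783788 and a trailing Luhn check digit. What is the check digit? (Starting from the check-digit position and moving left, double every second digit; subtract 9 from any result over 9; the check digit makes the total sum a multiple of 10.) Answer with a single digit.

Partial digits right→left: 8 8 7 3 8 7 6 8 3 2 4 3 8 1 4
Double every second digit counting from the check-digit position (so the 1st, 3rd, 5th, ... of the partial from the right).
  doubled (with −9 where >9): 7 5 7 3 6 8 7 8 → sum 51
  kept as-is: 8 3 7 8 2 3 1 → sum 32
Total = 51 + 32 = 83.
Check digit = (10 − (83 mod 10)) mod 10 = 7.

7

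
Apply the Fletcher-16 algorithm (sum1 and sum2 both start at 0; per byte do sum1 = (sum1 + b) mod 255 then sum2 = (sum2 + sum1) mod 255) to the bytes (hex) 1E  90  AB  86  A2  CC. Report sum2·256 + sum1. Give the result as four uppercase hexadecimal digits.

DB50

Running sums (mod 255):
  after byte 0 (1E): sum1=30, sum2=30
  after byte 1 (90): sum1=174, sum2=204
  after byte 2 (AB): sum1=90, sum2=39
  after byte 3 (86): sum1=224, sum2=8
  after byte 4 (A2): sum1=131, sum2=139
  after byte 5 (CC): sum1=80, sum2=219
Checksum = sum2·256 + sum1 = 219·256 + 80 = 56144 = 0xDB50.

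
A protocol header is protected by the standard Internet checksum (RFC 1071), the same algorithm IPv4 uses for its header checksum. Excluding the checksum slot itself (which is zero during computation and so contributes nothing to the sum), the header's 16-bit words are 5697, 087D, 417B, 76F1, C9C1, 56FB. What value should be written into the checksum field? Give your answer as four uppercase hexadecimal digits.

One's-complement addition (fold any carry out of bit 15 back into bit 0):
  0x5697 + 0x087D = 0x05F14
  0x5F14 + 0x417B = 0x0A08F
  0xA08F + 0x76F1 = 0x11780 → wrap carry → 0x1781
  0x1781 + 0xC9C1 = 0x0E142
  0xE142 + 0x56FB = 0x1383D → wrap carry → 0x383E
One's-complement sum = 0x383E.
Checksum = ~0x383E & 0xFFFF = 0xC7C1.

C7C1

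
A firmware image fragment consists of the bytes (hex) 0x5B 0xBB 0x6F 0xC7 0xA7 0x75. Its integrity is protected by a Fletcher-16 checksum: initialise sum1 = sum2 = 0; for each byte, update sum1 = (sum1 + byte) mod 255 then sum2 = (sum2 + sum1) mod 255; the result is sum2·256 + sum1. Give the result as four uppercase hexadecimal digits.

A86B

Running sums (mod 255):
  after byte 0 (0x5B): sum1=91, sum2=91
  after byte 1 (0xBB): sum1=23, sum2=114
  after byte 2 (0x6F): sum1=134, sum2=248
  after byte 3 (0xC7): sum1=78, sum2=71
  after byte 4 (0xA7): sum1=245, sum2=61
  after byte 5 (0x75): sum1=107, sum2=168
Checksum = sum2·256 + sum1 = 168·256 + 107 = 43115 = 0xA86B.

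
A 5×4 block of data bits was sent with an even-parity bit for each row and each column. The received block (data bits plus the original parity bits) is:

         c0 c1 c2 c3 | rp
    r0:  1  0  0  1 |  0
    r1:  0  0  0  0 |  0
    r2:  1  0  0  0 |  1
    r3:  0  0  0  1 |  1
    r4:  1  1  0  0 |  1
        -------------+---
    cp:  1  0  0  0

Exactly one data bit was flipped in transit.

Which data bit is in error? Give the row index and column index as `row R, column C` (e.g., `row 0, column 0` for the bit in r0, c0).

row 4, column 1

Recompute each row's even parity and compare to rp:
  r0: data parity 0, sent rp 0 → ok
  r1: data parity 0, sent rp 0 → ok
  r2: data parity 1, sent rp 1 → ok
  r3: data parity 1, sent rp 1 → ok
  r4: data parity 0, sent rp 1 → mismatch
Recompute each column's even parity and compare to cp:
  c0: data parity 1, sent cp 1 → ok
  c1: data parity 1, sent cp 0 → mismatch
  c2: data parity 0, sent cp 0 → ok
  c3: data parity 0, sent cp 0 → ok
Exactly one row (r4) and one column (c1) fail → the flipped bit is at their intersection.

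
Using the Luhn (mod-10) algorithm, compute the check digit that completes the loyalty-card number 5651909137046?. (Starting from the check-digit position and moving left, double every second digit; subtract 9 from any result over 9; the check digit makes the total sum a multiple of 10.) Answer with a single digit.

2

Partial digits right→left: 6 4 0 7 3 1 9 0 9 1 5 6 5
Double every second digit counting from the check-digit position (so the 1st, 3rd, 5th, ... of the partial from the right).
  doubled (with −9 where >9): 3 0 6 9 9 1 1 → sum 29
  kept as-is: 4 7 1 0 1 6 → sum 19
Total = 29 + 19 = 48.
Check digit = (10 − (48 mod 10)) mod 10 = 2.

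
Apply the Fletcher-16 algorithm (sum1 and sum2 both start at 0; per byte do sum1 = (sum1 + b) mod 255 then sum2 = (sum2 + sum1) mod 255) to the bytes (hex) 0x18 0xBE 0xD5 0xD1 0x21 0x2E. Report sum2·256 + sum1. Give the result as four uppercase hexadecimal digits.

Running sums (mod 255):
  after byte 0 (0x18): sum1=24, sum2=24
  after byte 1 (0xBE): sum1=214, sum2=238
  after byte 2 (0xD5): sum1=172, sum2=155
  after byte 3 (0xD1): sum1=126, sum2=26
  after byte 4 (0x21): sum1=159, sum2=185
  after byte 5 (0x2E): sum1=205, sum2=135
Checksum = sum2·256 + sum1 = 135·256 + 205 = 34765 = 0x87CD.

87CD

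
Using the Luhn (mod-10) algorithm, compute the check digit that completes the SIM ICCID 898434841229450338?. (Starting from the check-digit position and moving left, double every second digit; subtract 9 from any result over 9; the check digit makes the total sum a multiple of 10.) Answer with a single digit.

3

Partial digits right→left: 8 3 3 0 5 4 9 2 2 1 4 8 4 3 4 8 9 8
Double every second digit counting from the check-digit position (so the 1st, 3rd, 5th, ... of the partial from the right).
  doubled (with −9 where >9): 7 6 1 9 4 8 8 8 9 → sum 60
  kept as-is: 3 0 4 2 1 8 3 8 8 → sum 37
Total = 60 + 37 = 97.
Check digit = (10 − (97 mod 10)) mod 10 = 3.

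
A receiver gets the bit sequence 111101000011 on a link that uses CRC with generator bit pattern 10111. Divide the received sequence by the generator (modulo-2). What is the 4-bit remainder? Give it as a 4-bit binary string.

Modulo-2 division of 111101000011 by 10111:
  pos 0: 11110 XOR 10111 = 01001
  pos 1: 10011 XOR 10111 = 00100
  pos 3: 10000 XOR 10111 = 00111
  pos 5: 11100 XOR 10111 = 01011
  pos 6: 10111 XOR 10111 = 00000
Remainder = 0001 (nonzero — an error is detected).

0001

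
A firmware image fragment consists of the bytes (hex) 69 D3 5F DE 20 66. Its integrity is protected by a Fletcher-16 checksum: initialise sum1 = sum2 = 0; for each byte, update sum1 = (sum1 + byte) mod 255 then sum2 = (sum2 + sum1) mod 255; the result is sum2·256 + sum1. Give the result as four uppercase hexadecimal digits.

5C02

Running sums (mod 255):
  after byte 0 (69): sum1=105, sum2=105
  after byte 1 (D3): sum1=61, sum2=166
  after byte 2 (5F): sum1=156, sum2=67
  after byte 3 (DE): sum1=123, sum2=190
  after byte 4 (20): sum1=155, sum2=90
  after byte 5 (66): sum1=2, sum2=92
Checksum = sum2·256 + sum1 = 92·256 + 2 = 23554 = 0x5C02.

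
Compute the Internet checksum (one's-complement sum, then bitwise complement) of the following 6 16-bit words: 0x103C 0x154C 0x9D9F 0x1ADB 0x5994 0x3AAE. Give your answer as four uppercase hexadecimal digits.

8DBA

One's-complement addition (fold any carry out of bit 15 back into bit 0):
  0x103C + 0x154C = 0x02588
  0x2588 + 0x9D9F = 0x0C327
  0xC327 + 0x1ADB = 0x0DE02
  0xDE02 + 0x5994 = 0x13796 → wrap carry → 0x3797
  0x3797 + 0x3AAE = 0x07245
One's-complement sum = 0x7245.
Checksum = ~0x7245 & 0xFFFF = 0x8DBA.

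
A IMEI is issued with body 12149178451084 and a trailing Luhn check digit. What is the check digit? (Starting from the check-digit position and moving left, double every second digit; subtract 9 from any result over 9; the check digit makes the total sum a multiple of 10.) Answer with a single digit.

9

Partial digits right→left: 4 8 0 1 5 4 8 7 1 9 4 1 2 1
Double every second digit counting from the check-digit position (so the 1st, 3rd, 5th, ... of the partial from the right).
  doubled (with −9 where >9): 8 0 1 7 2 8 4 → sum 30
  kept as-is: 8 1 4 7 9 1 1 → sum 31
Total = 30 + 31 = 61.
Check digit = (10 − (61 mod 10)) mod 10 = 9.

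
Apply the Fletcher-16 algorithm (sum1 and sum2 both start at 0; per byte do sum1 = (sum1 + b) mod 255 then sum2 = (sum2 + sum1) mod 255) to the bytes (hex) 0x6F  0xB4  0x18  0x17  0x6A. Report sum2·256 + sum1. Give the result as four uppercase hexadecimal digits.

Running sums (mod 255):
  after byte 0 (0x6F): sum1=111, sum2=111
  after byte 1 (0xB4): sum1=36, sum2=147
  after byte 2 (0x18): sum1=60, sum2=207
  after byte 3 (0x17): sum1=83, sum2=35
  after byte 4 (0x6A): sum1=189, sum2=224
Checksum = sum2·256 + sum1 = 224·256 + 189 = 57533 = 0xE0BD.

E0BD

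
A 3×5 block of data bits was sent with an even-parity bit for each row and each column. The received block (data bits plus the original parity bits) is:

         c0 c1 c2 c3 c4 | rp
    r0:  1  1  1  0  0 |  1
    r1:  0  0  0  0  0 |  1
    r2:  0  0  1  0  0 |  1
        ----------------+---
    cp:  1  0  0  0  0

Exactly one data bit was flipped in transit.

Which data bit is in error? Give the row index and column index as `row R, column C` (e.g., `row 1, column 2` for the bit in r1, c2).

Recompute each row's even parity and compare to rp:
  r0: data parity 1, sent rp 1 → ok
  r1: data parity 0, sent rp 1 → mismatch
  r2: data parity 1, sent rp 1 → ok
Recompute each column's even parity and compare to cp:
  c0: data parity 1, sent cp 1 → ok
  c1: data parity 1, sent cp 0 → mismatch
  c2: data parity 0, sent cp 0 → ok
  c3: data parity 0, sent cp 0 → ok
  c4: data parity 0, sent cp 0 → ok
Exactly one row (r1) and one column (c1) fail → the flipped bit is at their intersection.

row 1, column 1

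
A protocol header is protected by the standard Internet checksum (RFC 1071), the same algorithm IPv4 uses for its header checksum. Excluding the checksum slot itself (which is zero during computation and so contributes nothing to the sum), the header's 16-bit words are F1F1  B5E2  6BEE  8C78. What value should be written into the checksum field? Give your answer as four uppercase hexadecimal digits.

5FC4

One's-complement addition (fold any carry out of bit 15 back into bit 0):
  0xF1F1 + 0xB5E2 = 0x1A7D3 → wrap carry → 0xA7D4
  0xA7D4 + 0x6BEE = 0x113C2 → wrap carry → 0x13C3
  0x13C3 + 0x8C78 = 0x0A03B
One's-complement sum = 0xA03B.
Checksum = ~0xA03B & 0xFFFF = 0x5FC4.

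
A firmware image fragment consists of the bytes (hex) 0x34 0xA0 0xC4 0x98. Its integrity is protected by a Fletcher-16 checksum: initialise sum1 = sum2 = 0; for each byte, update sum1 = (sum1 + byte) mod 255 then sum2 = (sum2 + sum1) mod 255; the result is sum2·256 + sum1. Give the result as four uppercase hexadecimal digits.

D432

Running sums (mod 255):
  after byte 0 (0x34): sum1=52, sum2=52
  after byte 1 (0xA0): sum1=212, sum2=9
  after byte 2 (0xC4): sum1=153, sum2=162
  after byte 3 (0x98): sum1=50, sum2=212
Checksum = sum2·256 + sum1 = 212·256 + 50 = 54322 = 0xD432.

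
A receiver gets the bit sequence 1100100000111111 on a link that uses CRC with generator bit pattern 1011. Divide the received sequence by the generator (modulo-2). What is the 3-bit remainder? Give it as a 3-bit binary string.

000

Modulo-2 division of 1100100000111111 by 1011:
  pos 0: 1100 XOR 1011 = 0111
  pos 1: 1111 XOR 1011 = 0100
  pos 2: 1000 XOR 1011 = 0011
  pos 4: 1100 XOR 1011 = 0111
  pos 5: 1110 XOR 1011 = 0101
  pos 6: 1010 XOR 1011 = 0001
  pos 9: 1111 XOR 1011 = 0100
  pos 10: 1001 XOR 1011 = 0010
  pos 12: 1011 XOR 1011 = 0000
Remainder = 000 (zero — the frame passes the CRC check).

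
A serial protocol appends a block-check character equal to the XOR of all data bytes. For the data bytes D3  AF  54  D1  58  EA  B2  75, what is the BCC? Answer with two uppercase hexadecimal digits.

XOR the bytes together:
  start with 0xD3
  0xD3 ⊕ 0xAF = 0x7C
  0x7C ⊕ 0x54 = 0x28
  0x28 ⊕ 0xD1 = 0xF9
  0xF9 ⊕ 0x58 = 0xA1
  0xA1 ⊕ 0xEA = 0x4B
  0x4B ⊕ 0xB2 = 0xF9
  0xF9 ⊕ 0x75 = 0x8C

8C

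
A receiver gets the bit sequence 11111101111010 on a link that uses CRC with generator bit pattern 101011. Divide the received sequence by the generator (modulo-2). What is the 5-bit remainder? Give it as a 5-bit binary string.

Modulo-2 division of 11111101111010 by 101011:
  pos 0: 111111 XOR 101011 = 010100
  pos 1: 101000 XOR 101011 = 000011
  pos 5: 111111 XOR 101011 = 010100
  pos 6: 101000 XOR 101011 = 000011
Remainder = 01110 (nonzero — an error is detected).

01110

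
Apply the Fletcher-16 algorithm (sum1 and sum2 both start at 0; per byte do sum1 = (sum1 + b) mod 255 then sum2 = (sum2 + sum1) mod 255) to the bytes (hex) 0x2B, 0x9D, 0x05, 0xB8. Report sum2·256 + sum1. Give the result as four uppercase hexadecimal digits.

Running sums (mod 255):
  after byte 0 (0x2B): sum1=43, sum2=43
  after byte 1 (0x9D): sum1=200, sum2=243
  after byte 2 (0x05): sum1=205, sum2=193
  after byte 3 (0xB8): sum1=134, sum2=72
Checksum = sum2·256 + sum1 = 72·256 + 134 = 18566 = 0x4886.

4886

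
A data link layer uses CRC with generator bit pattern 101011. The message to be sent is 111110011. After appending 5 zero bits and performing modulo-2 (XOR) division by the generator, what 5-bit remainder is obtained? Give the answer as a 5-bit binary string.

11010

Append 5 zeros: 11111001100000. Divide by 101011 (XOR where the leading bit is 1):
  pos 0: 111110 XOR 101011 = 010101
  pos 1: 101010 XOR 101011 = 000001
  pos 6: 111000 XOR 101011 = 010011
  pos 7: 100110 XOR 101011 = 001101
Remainder (last 5 bits) = 11010. This is the CRC / FCS.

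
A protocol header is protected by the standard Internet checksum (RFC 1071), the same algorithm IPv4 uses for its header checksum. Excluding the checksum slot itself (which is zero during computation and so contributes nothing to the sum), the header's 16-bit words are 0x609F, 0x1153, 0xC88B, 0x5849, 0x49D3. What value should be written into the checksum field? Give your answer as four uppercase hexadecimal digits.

2365

One's-complement addition (fold any carry out of bit 15 back into bit 0):
  0x609F + 0x1153 = 0x071F2
  0x71F2 + 0xC88B = 0x13A7D → wrap carry → 0x3A7E
  0x3A7E + 0x5849 = 0x092C7
  0x92C7 + 0x49D3 = 0x0DC9A
One's-complement sum = 0xDC9A.
Checksum = ~0xDC9A & 0xFFFF = 0x2365.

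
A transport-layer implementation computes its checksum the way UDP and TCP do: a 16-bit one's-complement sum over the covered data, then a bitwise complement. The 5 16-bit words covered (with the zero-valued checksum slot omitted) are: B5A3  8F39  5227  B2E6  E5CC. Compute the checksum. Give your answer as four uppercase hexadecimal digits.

One's-complement addition (fold any carry out of bit 15 back into bit 0):
  0xB5A3 + 0x8F39 = 0x144DC → wrap carry → 0x44DD
  0x44DD + 0x5227 = 0x09704
  0x9704 + 0xB2E6 = 0x149EA → wrap carry → 0x49EB
  0x49EB + 0xE5CC = 0x12FB7 → wrap carry → 0x2FB8
One's-complement sum = 0x2FB8.
Checksum = ~0x2FB8 & 0xFFFF = 0xD047.

D047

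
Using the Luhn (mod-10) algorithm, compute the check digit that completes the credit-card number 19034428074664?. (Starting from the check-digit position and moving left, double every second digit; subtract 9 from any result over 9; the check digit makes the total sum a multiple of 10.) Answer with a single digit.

Partial digits right→left: 4 6 6 4 7 0 8 2 4 4 3 0 9 1
Double every second digit counting from the check-digit position (so the 1st, 3rd, 5th, ... of the partial from the right).
  doubled (with −9 where >9): 8 3 5 7 8 6 9 → sum 46
  kept as-is: 6 4 0 2 4 0 1 → sum 17
Total = 46 + 17 = 63.
Check digit = (10 − (63 mod 10)) mod 10 = 7.

7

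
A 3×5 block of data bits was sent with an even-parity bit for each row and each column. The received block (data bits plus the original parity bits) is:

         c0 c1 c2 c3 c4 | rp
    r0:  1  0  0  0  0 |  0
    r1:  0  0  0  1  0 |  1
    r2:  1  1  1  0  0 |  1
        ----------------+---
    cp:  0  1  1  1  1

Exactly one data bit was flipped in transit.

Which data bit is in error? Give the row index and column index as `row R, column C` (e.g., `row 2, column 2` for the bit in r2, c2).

Recompute each row's even parity and compare to rp:
  r0: data parity 1, sent rp 0 → mismatch
  r1: data parity 1, sent rp 1 → ok
  r2: data parity 1, sent rp 1 → ok
Recompute each column's even parity and compare to cp:
  c0: data parity 0, sent cp 0 → ok
  c1: data parity 1, sent cp 1 → ok
  c2: data parity 1, sent cp 1 → ok
  c3: data parity 1, sent cp 1 → ok
  c4: data parity 0, sent cp 1 → mismatch
Exactly one row (r0) and one column (c4) fail → the flipped bit is at their intersection.

row 0, column 4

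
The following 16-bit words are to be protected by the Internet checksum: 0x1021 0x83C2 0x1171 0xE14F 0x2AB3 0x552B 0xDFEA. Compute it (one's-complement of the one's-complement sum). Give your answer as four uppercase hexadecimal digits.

One's-complement addition (fold any carry out of bit 15 back into bit 0):
  0x1021 + 0x83C2 = 0x093E3
  0x93E3 + 0x1171 = 0x0A554
  0xA554 + 0xE14F = 0x186A3 → wrap carry → 0x86A4
  0x86A4 + 0x2AB3 = 0x0B157
  0xB157 + 0x552B = 0x10682 → wrap carry → 0x0683
  0x0683 + 0xDFEA = 0x0E66D
One's-complement sum = 0xE66D.
Checksum = ~0xE66D & 0xFFFF = 0x1992.

1992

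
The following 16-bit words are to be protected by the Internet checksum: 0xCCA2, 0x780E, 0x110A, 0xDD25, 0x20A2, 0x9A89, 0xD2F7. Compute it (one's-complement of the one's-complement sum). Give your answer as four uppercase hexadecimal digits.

One's-complement addition (fold any carry out of bit 15 back into bit 0):
  0xCCA2 + 0x780E = 0x144B0 → wrap carry → 0x44B1
  0x44B1 + 0x110A = 0x055BB
  0x55BB + 0xDD25 = 0x132E0 → wrap carry → 0x32E1
  0x32E1 + 0x20A2 = 0x05383
  0x5383 + 0x9A89 = 0x0EE0C
  0xEE0C + 0xD2F7 = 0x1C103 → wrap carry → 0xC104
One's-complement sum = 0xC104.
Checksum = ~0xC104 & 0xFFFF = 0x3EFB.

3EFB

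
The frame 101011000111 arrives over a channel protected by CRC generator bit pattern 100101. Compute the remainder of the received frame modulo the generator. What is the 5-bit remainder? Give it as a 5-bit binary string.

Modulo-2 division of 101011000111 by 100101:
  pos 0: 101011 XOR 100101 = 001110
  pos 2: 111000 XOR 100101 = 011101
  pos 3: 111010 XOR 100101 = 011111
  pos 4: 111111 XOR 100101 = 011010
  pos 5: 110101 XOR 100101 = 010000
  pos 6: 100001 XOR 100101 = 000100
Remainder = 00100 (nonzero — an error is detected).

00100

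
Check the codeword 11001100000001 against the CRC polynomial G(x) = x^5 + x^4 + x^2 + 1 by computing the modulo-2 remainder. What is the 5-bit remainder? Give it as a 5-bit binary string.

11111

Modulo-2 division of 11001100000001 by 110101:
  pos 0: 110011 XOR 110101 = 000110
  pos 3: 110000 XOR 110101 = 000101
  pos 6: 101000 XOR 110101 = 011101
  pos 7: 111010 XOR 110101 = 001111
Remainder = 11111 (nonzero — an error is detected).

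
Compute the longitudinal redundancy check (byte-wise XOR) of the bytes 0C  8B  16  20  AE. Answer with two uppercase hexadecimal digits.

XOR the bytes together:
  start with 0x0C
  0x0C ⊕ 0x8B = 0x87
  0x87 ⊕ 0x16 = 0x91
  0x91 ⊕ 0x20 = 0xB1
  0xB1 ⊕ 0xAE = 0x1F

1F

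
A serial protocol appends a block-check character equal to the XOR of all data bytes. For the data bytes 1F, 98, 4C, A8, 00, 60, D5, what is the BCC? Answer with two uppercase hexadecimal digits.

D6

XOR the bytes together:
  start with 0x1F
  0x1F ⊕ 0x98 = 0x87
  0x87 ⊕ 0x4C = 0xCB
  0xCB ⊕ 0xA8 = 0x63
  0x63 ⊕ 0x00 = 0x63
  0x63 ⊕ 0x60 = 0x03
  0x03 ⊕ 0xD5 = 0xD6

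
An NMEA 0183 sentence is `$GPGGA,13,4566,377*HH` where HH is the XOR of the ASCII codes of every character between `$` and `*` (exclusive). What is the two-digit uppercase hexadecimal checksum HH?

4A

XOR the ASCII codes of the payload characters:
  'G' = 0x47 → acc = 0x47
  'P' = 0x50 → acc = 0x17
  'G' = 0x47 → acc = 0x50
  'G' = 0x47 → acc = 0x17
  'A' = 0x41 → acc = 0x56
  ',' = 0x2C → acc = 0x7A
  '1' = 0x31 → acc = 0x4B
  '3' = 0x33 → acc = 0x78
  ',' = 0x2C → acc = 0x54
  '4' = 0x34 → acc = 0x60
  '5' = 0x35 → acc = 0x55
  '6' = 0x36 → acc = 0x63
  '6' = 0x36 → acc = 0x55
  ',' = 0x2C → acc = 0x79
  '3' = 0x33 → acc = 0x4A
  '7' = 0x37 → acc = 0x7D
  '7' = 0x37 → acc = 0x4A
Checksum = 0x4A.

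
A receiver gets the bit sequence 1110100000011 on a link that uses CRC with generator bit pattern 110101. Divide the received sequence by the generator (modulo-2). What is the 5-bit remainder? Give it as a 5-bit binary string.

00000

Modulo-2 division of 1110100000011 by 110101:
  pos 0: 111010 XOR 110101 = 001111
  pos 2: 111100 XOR 110101 = 001001
  pos 4: 100100 XOR 110101 = 010001
  pos 5: 100010 XOR 110101 = 010111
  pos 6: 101111 XOR 110101 = 011010
  pos 7: 110101 XOR 110101 = 000000
Remainder = 00000 (zero — the frame passes the CRC check).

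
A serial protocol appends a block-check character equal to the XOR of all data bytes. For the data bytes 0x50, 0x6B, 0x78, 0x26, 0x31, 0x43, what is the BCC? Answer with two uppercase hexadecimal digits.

XOR the bytes together:
  start with 0x50
  0x50 ⊕ 0x6B = 0x3B
  0x3B ⊕ 0x78 = 0x43
  0x43 ⊕ 0x26 = 0x65
  0x65 ⊕ 0x31 = 0x54
  0x54 ⊕ 0x43 = 0x17

17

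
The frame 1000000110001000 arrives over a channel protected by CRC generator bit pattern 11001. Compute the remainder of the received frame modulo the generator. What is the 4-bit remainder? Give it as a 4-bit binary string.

Modulo-2 division of 1000000110001000 by 11001:
  pos 0: 10000 XOR 11001 = 01001
  pos 1: 10010 XOR 11001 = 01011
  pos 2: 10110 XOR 11001 = 01111
  pos 3: 11111 XOR 11001 = 00110
  pos 5: 11010 XOR 11001 = 00011
  pos 8: 11001 XOR 11001 = 00000
Remainder = 0000 (zero — the frame passes the CRC check).

0000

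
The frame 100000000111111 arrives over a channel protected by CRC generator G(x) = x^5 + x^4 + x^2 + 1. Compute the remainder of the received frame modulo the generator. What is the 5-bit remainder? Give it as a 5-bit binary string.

Modulo-2 division of 100000000111111 by 110101:
  pos 0: 100000 XOR 110101 = 010101
  pos 1: 101010 XOR 110101 = 011111
  pos 2: 111110 XOR 110101 = 001011
  pos 4: 101101 XOR 110101 = 011000
  pos 5: 110001 XOR 110101 = 000100
  pos 8: 100111 XOR 110101 = 010010
  pos 9: 100101 XOR 110101 = 010000
Remainder = 10000 (nonzero — an error is detected).

10000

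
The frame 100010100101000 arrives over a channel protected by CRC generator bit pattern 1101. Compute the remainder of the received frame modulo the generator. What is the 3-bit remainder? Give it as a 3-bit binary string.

000

Modulo-2 division of 100010100101000 by 1101:
  pos 0: 1000 XOR 1101 = 0101
  pos 1: 1011 XOR 1101 = 0110
  pos 2: 1100 XOR 1101 = 0001
  pos 5: 1100 XOR 1101 = 0001
  pos 8: 1101 XOR 1101 = 0000
Remainder = 000 (zero — the frame passes the CRC check).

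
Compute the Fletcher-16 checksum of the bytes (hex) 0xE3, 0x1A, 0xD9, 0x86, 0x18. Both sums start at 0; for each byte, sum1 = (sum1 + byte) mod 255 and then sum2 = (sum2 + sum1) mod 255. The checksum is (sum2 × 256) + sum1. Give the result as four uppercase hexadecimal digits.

8E76

Running sums (mod 255):
  after byte 0 (0xE3): sum1=227, sum2=227
  after byte 1 (0x1A): sum1=253, sum2=225
  after byte 2 (0xD9): sum1=215, sum2=185
  after byte 3 (0x86): sum1=94, sum2=24
  after byte 4 (0x18): sum1=118, sum2=142
Checksum = sum2·256 + sum1 = 142·256 + 118 = 36470 = 0x8E76.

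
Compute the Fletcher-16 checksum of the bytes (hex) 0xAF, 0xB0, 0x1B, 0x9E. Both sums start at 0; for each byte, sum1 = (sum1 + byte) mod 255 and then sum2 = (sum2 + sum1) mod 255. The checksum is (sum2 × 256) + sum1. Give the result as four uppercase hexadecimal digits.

A51A

Running sums (mod 255):
  after byte 0 (0xAF): sum1=175, sum2=175
  after byte 1 (0xB0): sum1=96, sum2=16
  after byte 2 (0x1B): sum1=123, sum2=139
  after byte 3 (0x9E): sum1=26, sum2=165
Checksum = sum2·256 + sum1 = 165·256 + 26 = 42266 = 0xA51A.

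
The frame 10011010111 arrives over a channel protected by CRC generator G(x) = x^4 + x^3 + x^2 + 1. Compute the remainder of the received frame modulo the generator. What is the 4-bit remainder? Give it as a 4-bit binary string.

Modulo-2 division of 10011010111 by 11101:
  pos 0: 10011 XOR 11101 = 01110
  pos 1: 11100 XOR 11101 = 00001
  pos 5: 11011 XOR 11101 = 00110
Remainder = 1101 (nonzero — an error is detected).

1101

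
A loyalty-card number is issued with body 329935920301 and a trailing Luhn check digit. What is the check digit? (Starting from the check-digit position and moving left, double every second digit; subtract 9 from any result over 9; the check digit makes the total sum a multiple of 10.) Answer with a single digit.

0

Partial digits right→left: 1 0 3 0 2 9 5 3 9 9 2 3
Double every second digit counting from the check-digit position (so the 1st, 3rd, 5th, ... of the partial from the right).
  doubled (with −9 where >9): 2 6 4 1 9 4 → sum 26
  kept as-is: 0 0 9 3 9 3 → sum 24
Total = 26 + 24 = 50.
Check digit = (10 − (50 mod 10)) mod 10 = 0.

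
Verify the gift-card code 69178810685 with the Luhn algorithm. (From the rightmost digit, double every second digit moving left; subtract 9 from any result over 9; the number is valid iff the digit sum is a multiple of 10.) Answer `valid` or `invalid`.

From the right, keep odd positions and double even positions (subtract 9 from any doubled value over 9):
  doubled (positions 2,4,...): 7 0 7 5 9 → sum 28
  kept (positions 1,3,...): 5 6 1 8 1 6 → sum 27
Total = 55.
55 mod 10 = 5, so the number is invalid.

invalid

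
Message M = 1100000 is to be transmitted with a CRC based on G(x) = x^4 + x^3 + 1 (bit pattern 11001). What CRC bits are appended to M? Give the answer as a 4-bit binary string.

1111

Append 4 zeros: 11000000000. Divide by 11001 (XOR where the leading bit is 1):
  pos 0: 11000 XOR 11001 = 00001
  pos 4: 10000 XOR 11001 = 01001
  pos 5: 10010 XOR 11001 = 01011
  pos 6: 10110 XOR 11001 = 01111
Remainder (last 4 bits) = 1111. This is the CRC / FCS.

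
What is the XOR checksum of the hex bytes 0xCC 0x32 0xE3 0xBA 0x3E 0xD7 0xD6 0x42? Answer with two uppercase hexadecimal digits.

DA

XOR the bytes together:
  start with 0xCC
  0xCC ⊕ 0x32 = 0xFE
  0xFE ⊕ 0xE3 = 0x1D
  0x1D ⊕ 0xBA = 0xA7
  0xA7 ⊕ 0x3E = 0x99
  0x99 ⊕ 0xD7 = 0x4E
  0x4E ⊕ 0xD6 = 0x98
  0x98 ⊕ 0x42 = 0xDA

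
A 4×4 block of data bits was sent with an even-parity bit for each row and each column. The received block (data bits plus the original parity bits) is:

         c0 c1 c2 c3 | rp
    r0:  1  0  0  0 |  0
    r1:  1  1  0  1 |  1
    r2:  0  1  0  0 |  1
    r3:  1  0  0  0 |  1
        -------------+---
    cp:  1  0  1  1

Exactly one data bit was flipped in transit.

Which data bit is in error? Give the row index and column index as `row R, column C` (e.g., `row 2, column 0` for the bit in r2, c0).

row 0, column 2

Recompute each row's even parity and compare to rp:
  r0: data parity 1, sent rp 0 → mismatch
  r1: data parity 1, sent rp 1 → ok
  r2: data parity 1, sent rp 1 → ok
  r3: data parity 1, sent rp 1 → ok
Recompute each column's even parity and compare to cp:
  c0: data parity 1, sent cp 1 → ok
  c1: data parity 0, sent cp 0 → ok
  c2: data parity 0, sent cp 1 → mismatch
  c3: data parity 1, sent cp 1 → ok
Exactly one row (r0) and one column (c2) fail → the flipped bit is at their intersection.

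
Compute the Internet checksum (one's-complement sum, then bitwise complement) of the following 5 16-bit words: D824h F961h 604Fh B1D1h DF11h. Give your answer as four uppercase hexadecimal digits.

3D46

One's-complement addition (fold any carry out of bit 15 back into bit 0):
  0xD824 + 0xF961 = 0x1D185 → wrap carry → 0xD186
  0xD186 + 0x604F = 0x131D5 → wrap carry → 0x31D6
  0x31D6 + 0xB1D1 = 0x0E3A7
  0xE3A7 + 0xDF11 = 0x1C2B8 → wrap carry → 0xC2B9
One's-complement sum = 0xC2B9.
Checksum = ~0xC2B9 & 0xFFFF = 0x3D46.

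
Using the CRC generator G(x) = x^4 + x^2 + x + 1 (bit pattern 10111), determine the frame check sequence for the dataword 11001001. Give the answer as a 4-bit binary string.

Append 4 zeros: 110010010000. Divide by 10111 (XOR where the leading bit is 1):
  pos 0: 11001 XOR 10111 = 01110
  pos 1: 11100 XOR 10111 = 01011
  pos 2: 10110 XOR 10111 = 00001
  pos 6: 11000 XOR 10111 = 01111
  pos 7: 11110 XOR 10111 = 01001
Remainder (last 4 bits) = 1001. This is the CRC / FCS.

1001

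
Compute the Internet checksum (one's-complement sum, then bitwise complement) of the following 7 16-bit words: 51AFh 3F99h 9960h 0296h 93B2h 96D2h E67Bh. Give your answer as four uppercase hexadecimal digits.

One's-complement addition (fold any carry out of bit 15 back into bit 0):
  0x51AF + 0x3F99 = 0x09148
  0x9148 + 0x9960 = 0x12AA8 → wrap carry → 0x2AA9
  0x2AA9 + 0x0296 = 0x02D3F
  0x2D3F + 0x93B2 = 0x0C0F1
  0xC0F1 + 0x96D2 = 0x157C3 → wrap carry → 0x57C4
  0x57C4 + 0xE67B = 0x13E3F → wrap carry → 0x3E40
One's-complement sum = 0x3E40.
Checksum = ~0x3E40 & 0xFFFF = 0xC1BF.

C1BF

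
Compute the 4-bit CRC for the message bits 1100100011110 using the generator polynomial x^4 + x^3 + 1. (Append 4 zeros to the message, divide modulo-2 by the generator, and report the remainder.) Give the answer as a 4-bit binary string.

1101

Append 4 zeros: 11001000111100000. Divide by 11001 (XOR where the leading bit is 1):
  pos 0: 11001 XOR 11001 = 00000
  pos 8: 11110 XOR 11001 = 00111
  pos 10: 11100 XOR 11001 = 00101
  pos 12: 10100 XOR 11001 = 01101
Remainder (last 4 bits) = 1101. This is the CRC / FCS.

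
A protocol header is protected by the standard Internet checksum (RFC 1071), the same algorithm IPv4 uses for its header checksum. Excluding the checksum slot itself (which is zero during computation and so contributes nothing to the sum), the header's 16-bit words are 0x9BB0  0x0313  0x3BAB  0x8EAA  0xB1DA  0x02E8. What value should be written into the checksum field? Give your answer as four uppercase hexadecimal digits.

E223

One's-complement addition (fold any carry out of bit 15 back into bit 0):
  0x9BB0 + 0x0313 = 0x09EC3
  0x9EC3 + 0x3BAB = 0x0DA6E
  0xDA6E + 0x8EAA = 0x16918 → wrap carry → 0x6919
  0x6919 + 0xB1DA = 0x11AF3 → wrap carry → 0x1AF4
  0x1AF4 + 0x02E8 = 0x01DDC
One's-complement sum = 0x1DDC.
Checksum = ~0x1DDC & 0xFFFF = 0xE223.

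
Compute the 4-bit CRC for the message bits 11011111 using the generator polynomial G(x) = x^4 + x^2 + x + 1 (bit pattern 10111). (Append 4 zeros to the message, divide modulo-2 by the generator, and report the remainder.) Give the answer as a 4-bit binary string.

Append 4 zeros: 110111110000. Divide by 10111 (XOR where the leading bit is 1):
  pos 0: 11011 XOR 10111 = 01100
  pos 1: 11001 XOR 10111 = 01110
  pos 2: 11101 XOR 10111 = 01010
  pos 3: 10101 XOR 10111 = 00010
  pos 6: 10000 XOR 10111 = 00111
Remainder (last 4 bits) = 1110. This is the CRC / FCS.

1110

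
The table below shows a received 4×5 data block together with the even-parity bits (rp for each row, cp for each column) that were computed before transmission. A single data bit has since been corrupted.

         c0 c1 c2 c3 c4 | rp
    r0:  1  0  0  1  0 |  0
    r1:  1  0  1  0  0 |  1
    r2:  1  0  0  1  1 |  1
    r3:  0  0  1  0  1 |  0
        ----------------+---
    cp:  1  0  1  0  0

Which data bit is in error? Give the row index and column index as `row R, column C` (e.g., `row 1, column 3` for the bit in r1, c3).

row 1, column 2

Recompute each row's even parity and compare to rp:
  r0: data parity 0, sent rp 0 → ok
  r1: data parity 0, sent rp 1 → mismatch
  r2: data parity 1, sent rp 1 → ok
  r3: data parity 0, sent rp 0 → ok
Recompute each column's even parity and compare to cp:
  c0: data parity 1, sent cp 1 → ok
  c1: data parity 0, sent cp 0 → ok
  c2: data parity 0, sent cp 1 → mismatch
  c3: data parity 0, sent cp 0 → ok
  c4: data parity 0, sent cp 0 → ok
Exactly one row (r1) and one column (c2) fail → the flipped bit is at their intersection.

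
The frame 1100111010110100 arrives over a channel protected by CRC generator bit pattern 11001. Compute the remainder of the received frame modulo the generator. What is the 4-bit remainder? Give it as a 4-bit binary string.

Modulo-2 division of 1100111010110100 by 11001:
  pos 0: 11001 XOR 11001 = 00000
  pos 5: 11010 XOR 11001 = 00011
  pos 8: 11110 XOR 11001 = 00111
  pos 10: 11110 XOR 11001 = 00111
Remainder = 1110 (nonzero — an error is detected).

1110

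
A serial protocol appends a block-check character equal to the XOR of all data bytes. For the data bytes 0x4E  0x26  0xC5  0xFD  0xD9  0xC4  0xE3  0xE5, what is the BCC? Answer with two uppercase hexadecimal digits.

4B

XOR the bytes together:
  start with 0x4E
  0x4E ⊕ 0x26 = 0x68
  0x68 ⊕ 0xC5 = 0xAD
  0xAD ⊕ 0xFD = 0x50
  0x50 ⊕ 0xD9 = 0x89
  0x89 ⊕ 0xC4 = 0x4D
  0x4D ⊕ 0xE3 = 0xAE
  0xAE ⊕ 0xE5 = 0x4B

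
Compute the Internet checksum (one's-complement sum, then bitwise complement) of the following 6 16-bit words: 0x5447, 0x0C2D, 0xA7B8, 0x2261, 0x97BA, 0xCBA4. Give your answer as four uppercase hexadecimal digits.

One's-complement addition (fold any carry out of bit 15 back into bit 0):
  0x5447 + 0x0C2D = 0x06074
  0x6074 + 0xA7B8 = 0x1082C → wrap carry → 0x082D
  0x082D + 0x2261 = 0x02A8E
  0x2A8E + 0x97BA = 0x0C248
  0xC248 + 0xCBA4 = 0x18DEC → wrap carry → 0x8DED
One's-complement sum = 0x8DED.
Checksum = ~0x8DED & 0xFFFF = 0x7212.

7212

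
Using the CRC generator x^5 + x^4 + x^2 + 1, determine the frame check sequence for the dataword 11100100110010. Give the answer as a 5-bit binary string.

Append 5 zeros: 1110010011001000000. Divide by 110101 (XOR where the leading bit is 1):
  pos 0: 111001 XOR 110101 = 001100
  pos 2: 110000 XOR 110101 = 000101
  pos 5: 101110 XOR 110101 = 011011
  pos 6: 110110 XOR 110101 = 000011
  pos 10: 111000 XOR 110101 = 001101
  pos 12: 110100 XOR 110101 = 000001
Remainder (last 5 bits) = 00010. This is the CRC / FCS.

00010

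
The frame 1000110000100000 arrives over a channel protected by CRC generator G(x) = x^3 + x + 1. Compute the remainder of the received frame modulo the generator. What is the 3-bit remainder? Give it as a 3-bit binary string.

000

Modulo-2 division of 1000110000100000 by 1011:
  pos 0: 1000 XOR 1011 = 0011
  pos 2: 1111 XOR 1011 = 0100
  pos 3: 1000 XOR 1011 = 0011
  pos 5: 1100 XOR 1011 = 0111
  pos 6: 1110 XOR 1011 = 0101
  pos 7: 1011 XOR 1011 = 0000
Remainder = 000 (zero — the frame passes the CRC check).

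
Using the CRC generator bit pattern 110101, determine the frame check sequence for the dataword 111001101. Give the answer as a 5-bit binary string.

10111

Append 5 zeros: 11100110100000. Divide by 110101 (XOR where the leading bit is 1):
  pos 0: 111001 XOR 110101 = 001100
  pos 2: 110010 XOR 110101 = 000111
  pos 5: 111100 XOR 110101 = 001001
  pos 7: 100100 XOR 110101 = 010001
  pos 8: 100010 XOR 110101 = 010111
Remainder (last 5 bits) = 10111. This is the CRC / FCS.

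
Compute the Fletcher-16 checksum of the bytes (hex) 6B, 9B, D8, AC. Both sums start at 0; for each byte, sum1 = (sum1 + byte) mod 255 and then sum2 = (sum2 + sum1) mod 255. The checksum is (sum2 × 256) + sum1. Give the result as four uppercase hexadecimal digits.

Running sums (mod 255):
  after byte 0 (6B): sum1=107, sum2=107
  after byte 1 (9B): sum1=7, sum2=114
  after byte 2 (D8): sum1=223, sum2=82
  after byte 3 (AC): sum1=140, sum2=222
Checksum = sum2·256 + sum1 = 222·256 + 140 = 56972 = 0xDE8C.

DE8C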